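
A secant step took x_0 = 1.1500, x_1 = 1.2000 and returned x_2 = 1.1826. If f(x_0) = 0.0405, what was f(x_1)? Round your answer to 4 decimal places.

-0.0216

The secant line through (1.1500, 0.0405) and (1.2000, f(x_1)) crosses zero at x_2 = 1.1826.
So (1.1500, 0.0405), (1.2000, f(x_1)), (1.1826, 0) are collinear:
f(x_1) = 0.0405 · (1.2000 − 1.1826) / (1.1500 − 1.1826) = 0.0405 · (0.017400)/(-0.032600) = -0.021617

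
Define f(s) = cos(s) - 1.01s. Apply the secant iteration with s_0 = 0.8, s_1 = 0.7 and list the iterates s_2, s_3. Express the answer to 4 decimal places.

f(0.8) = -0.111293, f(0.7) = 0.057842
s_2 = 0.700000 − 0.057842·(0.700000 − 0.800000) / (0.057842 − (-0.111293)) = 0.700000 − (-0.005784)/(0.169135) = 0.734199
f(0.734199) = 0.000827
s_3 = 0.734199 − 0.000827·(0.734199 − 0.700000) / (0.000827 − 0.057842) = 0.734199 − (0.000028)/(-0.057015) = 0.734695

0.7342, 0.7347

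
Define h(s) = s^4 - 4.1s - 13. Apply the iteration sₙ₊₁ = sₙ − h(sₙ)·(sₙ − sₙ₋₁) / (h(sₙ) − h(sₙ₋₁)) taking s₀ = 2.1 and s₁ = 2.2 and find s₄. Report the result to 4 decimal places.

h(2.1) = -2.161900, h(2.2) = 1.405600
s₂ = 2.200000 − 1.405600·(2.200000 − 2.100000) / (1.405600 − (-2.161900)) = 2.200000 − (0.140560)/(3.567500) = 2.160600
h(2.160600) = -0.066445
s₃ = 2.160600 − (-0.066445)·(2.160600 − 2.200000) / (-0.066445 − 1.405600) = 2.160600 − (0.002618)/(-1.472045) = 2.162378
h(2.162378) = -0.001898
s₄ = 2.162378 − (-0.001898)·(2.162378 − 2.160600) / (-0.001898 − (-0.066445)) = 2.162378 − (-0.000003)/(0.064547) = 2.162431

2.1624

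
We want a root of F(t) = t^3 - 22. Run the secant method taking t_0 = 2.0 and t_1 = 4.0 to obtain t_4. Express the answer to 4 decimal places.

2.8145

F(2.0) = -14.000000, F(4.0) = 42.000000
t_2 = 4.000000 − 42.000000·(4.000000 − 2.000000) / (42.000000 − (-14.000000)) = 4.000000 − (84.000000)/(56.000000) = 2.500000
F(2.500000) = -6.375000
t_3 = 2.500000 − (-6.375000)·(2.500000 − 4.000000) / (-6.375000 − 42.000000) = 2.500000 − (9.562500)/(-48.375000) = 2.697674
F(2.697674) = -2.367817
t_4 = 2.697674 − (-2.367817)·(2.697674 − 2.500000) / (-2.367817 − (-6.375000)) = 2.697674 − (-0.468057)/(4.007183) = 2.814479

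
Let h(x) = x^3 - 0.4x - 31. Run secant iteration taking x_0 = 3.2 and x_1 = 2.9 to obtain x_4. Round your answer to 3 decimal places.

3.184

h(3.2) = 0.48800, h(2.9) = -7.77100
x_2 = 2.90000 − (-7.77100)·(2.90000 − 3.20000) / (-7.77100 − 0.48800) = 2.90000 − (2.33130)/(-8.25900) = 3.18227
h(3.18227) = -0.04644
x_3 = 3.18227 − (-0.04644)·(3.18227 − 2.90000) / (-0.04644 − (-7.77100)) = 3.18227 − (-0.01311)/(7.72456) = 3.18397
h(3.18397) = 0.00447
x_4 = 3.18397 − 0.00447·(3.18397 − 3.18227) / (0.00447 − (-0.04644)) = 3.18397 − (0.00001)/(0.05091) = 3.18382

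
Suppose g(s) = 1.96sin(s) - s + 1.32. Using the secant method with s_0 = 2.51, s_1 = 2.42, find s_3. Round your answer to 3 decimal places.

2.497

g(2.51) = -0.03276, g(2.42) = 0.19474
s_2 = 2.42000 − 0.19474·(2.42000 − 2.51000) / (0.19474 − (-0.03276)) = 2.42000 − (-0.01753)/(0.22749) = 2.49704
g(2.49704) = 0.00060
s_3 = 2.49704 − 0.00060·(2.49704 − 2.42000) / (0.00060 − 0.19474) = 2.49704 − (0.00005)/(-0.19413) = 2.49728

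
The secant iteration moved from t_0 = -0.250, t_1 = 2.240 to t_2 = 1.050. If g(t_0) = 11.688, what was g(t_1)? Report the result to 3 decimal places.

The secant line through (-0.250, 11.688) and (2.240, g(t_1)) crosses zero at t_2 = 1.050.
So (-0.250, 11.688), (2.240, g(t_1)), (1.050, 0) are collinear:
g(t_1) = 11.688 · (2.240 − 1.050) / (-0.250 − 1.050) = 11.688 · (1.19000)/(-1.30000) = -10.69902

-10.699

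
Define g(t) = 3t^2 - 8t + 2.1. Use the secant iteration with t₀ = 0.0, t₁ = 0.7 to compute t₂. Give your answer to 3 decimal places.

0.356

g(0.0) = 2.10000, g(0.7) = -2.03000
t₂ = 0.70000 − (-2.03000)·(0.70000 − 0.00000) / (-2.03000 − 2.10000) = 0.70000 − (-1.42100)/(-4.13000) = 0.35593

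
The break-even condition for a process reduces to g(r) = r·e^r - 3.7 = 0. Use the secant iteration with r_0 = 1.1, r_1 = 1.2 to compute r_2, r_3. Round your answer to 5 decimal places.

g(1.1) = -0.3954174, g(1.2) = 0.2841403
r_2 = 1.2000000 − 0.2841403·(1.2000000 − 1.1000000) / (0.2841403 − (-0.3954174)) = 1.2000000 − (0.0284140)/(0.6795577) = 1.1581875
g(1.1581875) = -0.0121497
r_3 = 1.1581875 − (-0.0121497)·(1.1581875 − 1.2000000) / (-0.0121497 − 0.2841403) = 1.1581875 − (0.0005080)/(-0.2962900) = 1.1599020

1.15819, 1.15990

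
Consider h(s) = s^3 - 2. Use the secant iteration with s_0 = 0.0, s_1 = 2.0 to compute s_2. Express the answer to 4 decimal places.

0.5000

h(0.0) = -2.000000, h(2.0) = 6.000000
s_2 = 2.000000 − 6.000000·(2.000000 − 0.000000) / (6.000000 − (-2.000000)) = 2.000000 − (12.000000)/(8.000000) = 0.500000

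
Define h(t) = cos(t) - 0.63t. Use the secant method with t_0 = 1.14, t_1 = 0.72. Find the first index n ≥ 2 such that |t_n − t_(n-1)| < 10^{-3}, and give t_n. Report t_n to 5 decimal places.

n = 4, t_n = 0.93832

h(1.14) = -0.3006055, h(0.72) = 0.2982057
t_2 = 0.7200000 − 0.2982057·(-0.4200000)/(0.5988112) = 0.9291584;  |Δ| = 0.2091584
h(0.9291584) = 0.0131386
t_3 = 0.9291584 − 0.0131386·(0.2091584)/(-0.2850671) = 0.9387984;  |Δ| = 0.0096400
h(0.9387984) = -0.0006851
t_4 = 0.9387984 − (-0.0006851)·(0.0096400)/(-0.0138237) = 0.9383207;  |Δ| = 0.0004777
|t_4 − t_3| = 0.0004777 < 10^{-3}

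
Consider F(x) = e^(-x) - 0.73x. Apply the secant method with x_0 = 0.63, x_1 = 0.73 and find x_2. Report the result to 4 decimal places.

0.6888

F(0.63) = 0.072692, F(0.73) = -0.050991
x_2 = 0.730000 − (-0.050991)·(0.730000 − 0.630000) / (-0.050991 − 0.072692) = 0.730000 − (-0.005099)/(-0.123683) = 0.688773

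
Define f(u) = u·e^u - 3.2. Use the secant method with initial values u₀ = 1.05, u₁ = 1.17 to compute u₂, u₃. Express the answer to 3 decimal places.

1.081, 1.083

f(1.05) = -0.19947, f(1.17) = 0.56973
u₂ = 1.17000 − 0.56973·(1.17000 − 1.05000) / (0.56973 − (-0.19947)) = 1.17000 − (0.06837)/(0.76920) = 1.08112
f(1.08112) = -0.01289
u₃ = 1.08112 − (-0.01289)·(1.08112 − 1.17000) / (-0.01289 − 0.56973) = 1.08112 − (0.00115)/(-0.58262) = 1.08308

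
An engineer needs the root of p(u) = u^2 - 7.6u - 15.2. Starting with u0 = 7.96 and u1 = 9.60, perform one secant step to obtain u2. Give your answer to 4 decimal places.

p(7.96) = -12.334400, p(9.60) = 4.000000
u2 = 9.600000 − 4.000000·(9.600000 − 7.960000) / (4.000000 − (-12.334400)) = 9.600000 − (6.560000)/(16.334400) = 9.198394

9.1984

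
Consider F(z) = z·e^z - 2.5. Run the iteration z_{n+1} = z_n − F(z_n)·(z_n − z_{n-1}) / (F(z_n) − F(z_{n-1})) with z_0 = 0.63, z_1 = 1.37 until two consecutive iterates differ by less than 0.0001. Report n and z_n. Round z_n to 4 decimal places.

F(0.63) = -1.317105, F(1.37) = 2.891430
z_2 = 1.370000 − 2.891430·(0.740000)/(4.208536) = 0.861591;  |Δ| = 0.508409
F(0.861591) = -0.460681
z_3 = 0.861591 − (-0.460681)·(-0.508409)/(-3.352112) = 0.931461;  |Δ| = 0.069871
F(0.931461) = -0.135749
z_4 = 0.931461 − (-0.135749)·(0.069871)/(0.324932) = 0.960652;  |Δ| = 0.029190
F(0.960652) = 0.010568
z_5 = 0.960652 − 0.010568·(0.029190)/(0.146317) = 0.958544;  |Δ| = 0.002108
F(0.958544) = -0.000218
z_6 = 0.958544 − (-0.000218)·(-0.002108)/(-0.010786) = 0.958586;  |Δ| = 0.000043
|z_6 − z_5| = 0.000043 < 0.0001

n = 6, z_n = 0.9586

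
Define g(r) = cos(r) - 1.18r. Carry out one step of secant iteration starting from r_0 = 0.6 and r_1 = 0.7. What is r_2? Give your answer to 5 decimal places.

0.66574

g(0.6) = 0.1173356, g(0.7) = -0.0611578
r_2 = 0.7000000 − (-0.0611578)·(0.7000000 − 0.6000000) / (-0.0611578 − 0.1173356) = 0.7000000 − (-0.0061158)/(-0.1784934) = 0.6657367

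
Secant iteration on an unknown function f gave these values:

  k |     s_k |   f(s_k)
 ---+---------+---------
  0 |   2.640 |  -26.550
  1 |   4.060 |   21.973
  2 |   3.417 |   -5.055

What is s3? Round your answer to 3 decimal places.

3.537

s3 = 3.417 − (-5.055)·(3.417 − 4.060) / (-5.055 − 21.973)
   = 3.417 − (3.25036)/(-27.02800) = 3.53726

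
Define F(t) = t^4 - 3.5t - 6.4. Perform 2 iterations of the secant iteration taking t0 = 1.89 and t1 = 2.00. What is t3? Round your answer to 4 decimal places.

F(1.89) = -0.255102, F(2.00) = 2.600000
t2 = 2.000000 − 2.600000·(2.000000 − 1.890000) / (2.600000 − (-0.255102)) = 2.000000 − (0.286000)/(2.855102) = 1.899828
F(1.899828) = -0.022006
t3 = 1.899828 − (-0.022006)·(1.899828 − 2.000000) / (-0.022006 − 2.600000) = 1.899828 − (0.002204)/(-2.622006) = 1.900669

1.9007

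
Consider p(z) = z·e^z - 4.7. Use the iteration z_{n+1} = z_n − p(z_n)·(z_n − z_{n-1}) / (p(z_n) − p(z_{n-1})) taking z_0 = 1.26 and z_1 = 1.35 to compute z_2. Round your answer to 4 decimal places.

1.2903

p(1.26) = -0.257969, p(1.35) = 0.507524
z_2 = 1.350000 − 0.507524·(1.350000 − 1.260000) / (0.507524 − (-0.257969)) = 1.350000 − (0.045677)/(0.765493) = 1.290330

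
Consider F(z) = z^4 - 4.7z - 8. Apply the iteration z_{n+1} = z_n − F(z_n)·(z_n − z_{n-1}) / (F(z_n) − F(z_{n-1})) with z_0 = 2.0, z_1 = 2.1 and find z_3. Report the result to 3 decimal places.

F(2.0) = -1.40000, F(2.1) = 1.57810
z_2 = 2.10000 − 1.57810·(2.10000 − 2.00000) / (1.57810 − (-1.40000)) = 2.10000 − (0.15781)/(2.97810) = 2.04701
F(2.04701) = -0.06276
z_3 = 2.04701 − (-0.06276)·(2.04701 − 2.10000) / (-0.06276 − 1.57810) = 2.04701 − (0.00333)/(-1.64086) = 2.04904

2.049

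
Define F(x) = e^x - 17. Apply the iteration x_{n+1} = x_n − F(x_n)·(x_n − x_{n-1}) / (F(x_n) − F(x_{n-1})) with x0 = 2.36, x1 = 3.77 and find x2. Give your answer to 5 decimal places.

2.63560

F(2.36) = -6.4090485, F(3.77) = 26.3800648
x2 = 3.7700000 − 26.3800648·(3.7700000 − 2.3600000) / (26.3800648 − (-6.4090485)) = 3.7700000 − (37.1958914)/(32.7891134) = 2.6356024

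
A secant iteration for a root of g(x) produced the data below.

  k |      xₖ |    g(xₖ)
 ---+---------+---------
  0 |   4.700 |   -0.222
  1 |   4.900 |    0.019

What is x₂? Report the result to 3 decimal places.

4.884

x₂ = 4.900 − 0.019·(4.900 − 4.700) / (0.019 − (-0.222))
   = 4.900 − (0.00380)/(0.24100) = 4.88423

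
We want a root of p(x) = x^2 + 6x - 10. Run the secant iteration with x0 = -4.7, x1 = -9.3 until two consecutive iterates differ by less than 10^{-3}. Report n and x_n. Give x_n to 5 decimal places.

p(-4.7) = -16.1100000, p(-9.3) = 20.6900000
x2 = -9.3000000 − 20.6900000·(-4.6000000)/(36.8000000) = -6.7137500;  |Δ| = 2.5862500
p(-6.7137500) = -5.2080609
x3 = -6.7137500 − (-5.2080609)·(2.5862500)/(-25.8980609) = -7.2338410;  |Δ| = 0.5200910
p(-7.2338410) = -1.0745907
x4 = -7.2338410 − (-1.0745907)·(-0.5200910)/(4.1334703) = -7.3690506;  |Δ| = 0.1352096
p(-7.3690506) = 0.0886029
x5 = -7.3690506 − 0.0886029·(-0.1352096)/(1.1631936) = -7.3587514;  |Δ| = 0.0102992
p(-7.3587514) = -0.0012865
x6 = -7.3587514 − (-0.0012865)·(0.0102992)/(-0.0898894) = -7.3588988;  |Δ| = 0.0001474
|x6 − x5| = 0.0001474 < 10^{-3}

n = 6, x_n = -7.35890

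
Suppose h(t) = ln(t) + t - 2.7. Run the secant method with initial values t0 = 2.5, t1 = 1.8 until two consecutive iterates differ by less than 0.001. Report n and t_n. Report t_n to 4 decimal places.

h(2.5) = 0.716291, h(1.8) = -0.312213
t2 = 1.800000 − (-0.312213)·(-0.700000)/(-1.028504) = 2.012492;  |Δ| = 0.212492
h(2.012492) = 0.011866
t3 = 2.012492 − 0.011866·(0.212492)/(0.324080) = 2.004712;  |Δ| = 0.007781
h(2.004712) = 0.000212
t4 = 2.004712 − 0.000212·(-0.007781)/(-0.011654) = 2.004570;  |Δ| = 0.000142
|t4 − t3| = 0.000142 < 0.001

n = 4, t_n = 2.0046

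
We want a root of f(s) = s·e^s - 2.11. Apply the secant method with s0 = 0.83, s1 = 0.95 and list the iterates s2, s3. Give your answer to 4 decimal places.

f(0.83) = -0.206545, f(0.95) = 0.346424
s2 = 0.950000 − 0.346424·(0.950000 − 0.830000) / (0.346424 − (-0.206545)) = 0.950000 − (0.041571)/(0.552970) = 0.874822
f(0.874822) = -0.011783
s3 = 0.874822 − (-0.011783)·(0.874822 − 0.950000) / (-0.011783 − 0.346424) = 0.874822 − (0.000886)/(-0.358207) = 0.877295

0.8748, 0.8773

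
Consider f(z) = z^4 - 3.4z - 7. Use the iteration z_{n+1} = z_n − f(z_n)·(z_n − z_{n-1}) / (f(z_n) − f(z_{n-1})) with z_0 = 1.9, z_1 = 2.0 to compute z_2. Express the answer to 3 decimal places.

f(1.9) = -0.42790, f(2.0) = 2.20000
z_2 = 2.00000 − 2.20000·(2.00000 − 1.90000) / (2.20000 − (-0.42790)) = 2.00000 − (0.22000)/(2.62790) = 1.91628

1.916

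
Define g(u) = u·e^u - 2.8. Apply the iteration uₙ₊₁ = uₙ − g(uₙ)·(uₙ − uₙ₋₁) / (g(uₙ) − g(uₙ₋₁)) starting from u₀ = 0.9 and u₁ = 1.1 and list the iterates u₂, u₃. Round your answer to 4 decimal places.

g(0.9) = -0.586357, g(1.1) = 0.504583
u₂ = 1.100000 − 0.504583·(1.100000 − 0.900000) / (0.504583 − (-0.586357)) = 1.100000 − (0.100917)/(1.090940) = 1.007496
g(1.007496) = -0.040737
u₃ = 1.007496 − (-0.040737)·(1.007496 − 1.100000) / (-0.040737 − 0.504583) = 1.007496 − (0.003768)/(-0.545320) = 1.014406

1.0075, 1.0144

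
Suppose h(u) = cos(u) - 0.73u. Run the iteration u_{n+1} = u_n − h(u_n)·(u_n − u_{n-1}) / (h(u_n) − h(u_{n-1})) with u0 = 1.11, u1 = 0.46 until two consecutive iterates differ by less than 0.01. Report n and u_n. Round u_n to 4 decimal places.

n = 4, u_n = 0.8765

h(1.11) = -0.365638, h(0.46) = 0.560252
u2 = 0.460000 − 0.560252·(-0.650000)/(0.925891) = 0.853312;  |Δ| = 0.393312
h(0.853312) = 0.034573
u3 = 0.853312 − 0.034573·(0.393312)/(-0.525679) = 0.879180;  |Δ| = 0.025868
h(0.879180) = -0.004018
u4 = 0.879180 − (-0.004018)·(0.025868)/(-0.038592) = 0.876486;  |Δ| = 0.002693
|u4 − u3| = 0.002693 < 0.01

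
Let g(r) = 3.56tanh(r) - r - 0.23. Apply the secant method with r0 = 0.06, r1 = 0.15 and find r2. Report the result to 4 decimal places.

g(0.06) = -0.076656, g(0.15) = 0.150031
r2 = 0.150000 − 0.150031·(0.150000 − 0.060000) / (0.150031 − (-0.076656)) = 0.150000 − (0.013503)/(0.226687) = 0.090434

0.0904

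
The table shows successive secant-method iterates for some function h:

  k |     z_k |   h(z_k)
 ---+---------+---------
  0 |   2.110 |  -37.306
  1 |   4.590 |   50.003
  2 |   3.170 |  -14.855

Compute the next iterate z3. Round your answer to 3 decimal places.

3.495

z3 = 3.170 − (-14.855)·(3.170 − 4.590) / (-14.855 − 50.003)
   = 3.170 − (21.09410)/(-64.85800) = 3.49524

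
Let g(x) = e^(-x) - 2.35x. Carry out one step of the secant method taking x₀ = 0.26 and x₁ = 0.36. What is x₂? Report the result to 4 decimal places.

g(0.26) = 0.160052, g(0.36) = -0.148324
x₂ = 0.360000 − (-0.148324)·(0.360000 − 0.260000) / (-0.148324 − 0.160052) = 0.360000 − (-0.014832)/(-0.308375) = 0.311902

0.3119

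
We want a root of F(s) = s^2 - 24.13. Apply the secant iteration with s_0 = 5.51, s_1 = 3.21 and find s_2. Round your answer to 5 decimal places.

F(5.51) = 6.2301000, F(3.21) = -13.8259000
s_2 = 3.2100000 − (-13.8259000)·(3.2100000 − 5.5100000) / (-13.8259000 − 6.2301000) = 3.2100000 − (31.7995700)/(-20.0560000) = 4.7955390

4.79554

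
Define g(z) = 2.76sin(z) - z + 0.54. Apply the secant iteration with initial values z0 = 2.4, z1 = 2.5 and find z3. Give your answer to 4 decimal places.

2.4014

g(2.4) = 0.004278, g(2.5) = -0.308217
z2 = 2.500000 − (-0.308217)·(2.500000 − 2.400000) / (-0.308217 − 0.004278) = 2.500000 − (-0.030822)/(-0.312495) = 2.401369
g(2.401369) = 0.000121
z3 = 2.401369 − 0.000121·(2.401369 − 2.500000) / (0.000121 − (-0.308217)) = 2.401369 − (-0.000012)/(0.308338) = 2.401408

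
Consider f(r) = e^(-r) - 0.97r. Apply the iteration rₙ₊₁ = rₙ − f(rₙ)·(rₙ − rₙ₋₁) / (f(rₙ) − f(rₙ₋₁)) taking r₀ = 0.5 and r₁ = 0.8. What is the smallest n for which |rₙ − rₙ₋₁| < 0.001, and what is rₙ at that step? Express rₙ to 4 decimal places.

f(0.5) = 0.121531, f(0.8) = -0.326671
r₂ = 0.800000 − (-0.326671)·(0.300000)/(-0.448202) = 0.581346;  |Δ| = 0.218654
f(0.581346) = -0.004760
r₃ = 0.581346 − (-0.004760)·(-0.218654)/(0.321911) = 0.578113;  |Δ| = 0.003233
f(0.578113) = 0.000187
r₄ = 0.578113 − 0.000187·(-0.003233)/(0.004947) = 0.578235;  |Δ| = 0.000122
|r₄ − r₃| = 0.000122 < 0.001

n = 4, rₙ = 0.5782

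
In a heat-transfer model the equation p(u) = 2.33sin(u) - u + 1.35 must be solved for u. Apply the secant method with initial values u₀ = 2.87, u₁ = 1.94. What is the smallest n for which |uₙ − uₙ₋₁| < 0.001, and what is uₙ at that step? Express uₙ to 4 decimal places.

p(2.87) = -0.894940, p(1.94) = 1.582993
u₂ = 1.940000 − 1.582993·(-0.930000)/(2.477933) = 2.534118;  |Δ| = 0.594118
p(2.534118) = 0.145837
u₃ = 2.534118 − 0.145837·(0.594118)/(-1.437156) = 2.594406;  |Δ| = 0.060289
p(2.594406) = -0.032139
u₄ = 2.594406 − (-0.032139)·(0.060289)/(-0.177977) = 2.583519;  |Δ| = 0.010887
p(2.583519) = 0.000339
u₅ = 2.583519 − 0.000339·(-0.010887)/(0.032478) = 2.583633;  |Δ| = 0.000113
|u₅ − u₄| = 0.000113 < 0.001

n = 5, uₙ = 2.5836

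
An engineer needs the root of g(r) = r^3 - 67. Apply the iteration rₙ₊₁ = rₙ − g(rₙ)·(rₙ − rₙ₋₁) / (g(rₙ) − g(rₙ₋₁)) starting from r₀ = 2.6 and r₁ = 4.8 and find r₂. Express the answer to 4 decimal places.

3.7690

g(2.6) = -49.424000, g(4.8) = 43.592000
r₂ = 4.800000 − 43.592000·(4.800000 − 2.600000) / (43.592000 − (-49.424000)) = 4.800000 − (95.902400)/(93.016000) = 3.768969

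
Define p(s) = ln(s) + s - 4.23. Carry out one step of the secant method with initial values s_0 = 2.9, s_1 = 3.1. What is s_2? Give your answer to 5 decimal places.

p(2.9) = -0.2652893, p(3.1) = 0.0014021
s_2 = 3.1000000 − 0.0014021·(3.1000000 − 2.9000000) / (0.0014021 − (-0.2652893)) = 3.1000000 − (0.0002804)/(0.2666914) = 3.0989485

3.09895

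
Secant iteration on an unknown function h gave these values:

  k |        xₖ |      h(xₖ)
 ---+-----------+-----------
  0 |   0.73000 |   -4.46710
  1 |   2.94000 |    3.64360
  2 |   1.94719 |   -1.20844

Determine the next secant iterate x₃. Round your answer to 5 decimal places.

x₃ = 1.94719 − (-1.20844)·(1.94719 − 2.94000) / (-1.20844 − 3.64360)
   = 1.94719 − (1.1997513)/(-4.8520400) = 2.1944574

2.19446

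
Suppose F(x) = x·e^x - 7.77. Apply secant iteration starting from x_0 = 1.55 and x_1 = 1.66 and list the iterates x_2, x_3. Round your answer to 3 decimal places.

1.586, 1.588

F(1.55) = -0.46722, F(1.66) = 0.96046
x_2 = 1.66000 − 0.96046·(1.66000 − 1.55000) / (0.96046 − (-0.46722)) = 1.66000 − (0.10565)/(1.42768) = 1.58600
F(1.58600) = -0.02372
x_3 = 1.58600 − (-0.02372)·(1.58600 − 1.66000) / (-0.02372 − 0.96046) = 1.58600 − (0.00176)/(-0.98418) = 1.58778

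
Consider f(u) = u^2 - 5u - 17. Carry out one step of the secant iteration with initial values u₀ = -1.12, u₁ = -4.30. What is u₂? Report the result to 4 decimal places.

f(-1.12) = -10.145600, f(-4.30) = 22.990000
u₂ = -4.300000 − 22.990000·(-4.300000 − (-1.120000)) / (22.990000 − (-10.145600)) = -4.300000 − (-73.108200)/(33.135600) = -2.093666

-2.0937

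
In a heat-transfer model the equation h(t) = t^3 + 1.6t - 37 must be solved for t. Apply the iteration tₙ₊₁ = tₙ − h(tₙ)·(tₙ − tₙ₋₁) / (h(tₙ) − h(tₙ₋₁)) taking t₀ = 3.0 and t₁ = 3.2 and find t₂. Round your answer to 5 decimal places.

3.17083

h(3.0) = -5.2000000, h(3.2) = 0.8880000
t₂ = 3.2000000 − 0.8880000·(3.2000000 − 3.0000000) / (0.8880000 − (-5.2000000)) = 3.2000000 − (0.1776000)/(6.0880000) = 3.1708279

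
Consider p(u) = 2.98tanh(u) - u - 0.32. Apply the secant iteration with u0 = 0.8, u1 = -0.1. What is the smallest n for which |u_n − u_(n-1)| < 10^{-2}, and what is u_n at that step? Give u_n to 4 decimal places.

n = 4, u_n = 0.1637

p(0.8) = 0.858830, p(-0.1) = -0.517011
u2 = -0.100000 − (-0.517011)·(-0.900000)/(-1.375840) = 0.238200;  |Δ| = 0.338200
p(0.238200) = 0.138509
u3 = 0.238200 − 0.138509·(0.338200)/(0.655520) = 0.166740;  |Δ| = 0.071461
p(0.166740) = 0.005590
u4 = 0.166740 − 0.005590·(-0.071461)/(-0.132919) = 0.163734;  |Δ| = 0.003006
|u4 − u3| = 0.003006 < 10^{-2}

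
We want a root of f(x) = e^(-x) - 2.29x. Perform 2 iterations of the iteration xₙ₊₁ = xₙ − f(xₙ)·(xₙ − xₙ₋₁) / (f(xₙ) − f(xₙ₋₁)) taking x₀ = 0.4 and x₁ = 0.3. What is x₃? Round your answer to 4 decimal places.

0.3178

f(0.4) = -0.245680, f(0.3) = 0.053818
x₂ = 0.300000 − 0.053818·(0.300000 − 0.400000) / (0.053818 − (-0.245680)) = 0.300000 − (-0.005382)/(0.299498) = 0.317969
f(0.317969) = -0.000525
x₃ = 0.317969 − (-0.000525)·(0.317969 − 0.300000) / (-0.000525 − 0.053818) = 0.317969 − (-0.000009)/(-0.054343) = 0.317796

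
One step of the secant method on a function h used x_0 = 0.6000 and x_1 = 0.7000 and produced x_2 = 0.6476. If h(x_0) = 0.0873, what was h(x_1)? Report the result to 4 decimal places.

The secant line through (0.6000, 0.0873) and (0.7000, h(x_1)) crosses zero at x_2 = 0.6476.
So (0.6000, 0.0873), (0.7000, h(x_1)), (0.6476, 0) are collinear:
h(x_1) = 0.0873 · (0.7000 − 0.6476) / (0.6000 − 0.6476) = 0.0873 · (0.052400)/(-0.047600) = -0.096103

-0.0961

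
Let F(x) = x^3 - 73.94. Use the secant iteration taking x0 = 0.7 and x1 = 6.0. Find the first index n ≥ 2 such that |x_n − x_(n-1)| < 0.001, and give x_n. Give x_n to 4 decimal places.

n = 8, x_n = 4.1972

F(0.7) = -73.597000, F(6.0) = 142.060000
x2 = 6.000000 − 142.060000·(5.300000)/(215.657000) = 2.508725;  |Δ| = 3.491275
F(2.508725) = -58.150844
x3 = 2.508725 − (-58.150844)·(-3.491275)/(-200.210844) = 3.522759;  |Δ| = 1.014034
F(3.522759) = -30.223172
x4 = 3.522759 − (-30.223172)·(1.014034)/(27.927672) = 4.620141;  |Δ| = 1.097382
F(4.620141) = 24.680134
x5 = 4.620141 − 24.680134·(1.097382)/(54.903306) = 4.126845;  |Δ| = 0.493295
F(4.126845) = -3.656300
x6 = 4.126845 − (-3.656300)·(-0.493295)/(-28.336434) = 4.190496;  |Δ| = 0.063651
F(4.190496) = -0.353804
x7 = 4.190496 − (-0.353804)·(0.063651)/(3.302496) = 4.197315;  |Δ| = 0.006819
F(4.197315) = 0.006014
x8 = 4.197315 − 0.006014·(0.006819)/(0.359818) = 4.197201;  |Δ| = 0.000114
|x8 − x7| = 0.000114 < 0.001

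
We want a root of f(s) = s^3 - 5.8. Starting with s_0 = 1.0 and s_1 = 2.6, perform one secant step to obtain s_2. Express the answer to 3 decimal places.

f(1.0) = -4.80000, f(2.6) = 11.77600
s_2 = 2.60000 − 11.77600·(2.60000 − 1.00000) / (11.77600 − (-4.80000)) = 2.60000 − (18.84160)/(16.57600) = 1.46332

1.463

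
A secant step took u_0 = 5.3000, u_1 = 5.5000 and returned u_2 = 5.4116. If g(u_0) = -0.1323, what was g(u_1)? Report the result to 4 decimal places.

The secant line through (5.3000, -0.1323) and (5.5000, g(u_1)) crosses zero at u_2 = 5.4116.
So (5.3000, -0.1323), (5.5000, g(u_1)), (5.4116, 0) are collinear:
g(u_1) = -0.1323 · (5.5000 − 5.4116) / (5.3000 − 5.4116) = -0.1323 · (0.088400)/(-0.111600) = 0.104797

0.1048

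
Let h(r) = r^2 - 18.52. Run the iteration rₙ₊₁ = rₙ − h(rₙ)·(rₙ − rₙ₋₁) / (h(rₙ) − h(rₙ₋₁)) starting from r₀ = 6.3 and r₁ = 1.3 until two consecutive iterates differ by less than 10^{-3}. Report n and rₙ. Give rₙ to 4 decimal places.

n = 7, rₙ = 4.3035

h(6.3) = 21.170000, h(1.3) = -16.830000
r₂ = 1.300000 − (-16.830000)·(-5.000000)/(-38.000000) = 3.514474;  |Δ| = 2.214474
h(3.514474) = -6.168475
r₃ = 3.514474 − (-6.168475)·(2.214474)/(10.661525) = 4.795709;  |Δ| = 1.281236
h(4.795709) = 4.478827
r₄ = 4.795709 − 4.478827·(1.281236)/(10.647302) = 4.256753;  |Δ| = 0.538956
h(4.256753) = -0.400056
r₅ = 4.256753 − (-0.400056)·(-0.538956)/(-4.878883) = 4.300946;  |Δ| = 0.044193
h(4.300946) = -0.021865
r₆ = 4.300946 − (-0.021865)·(0.044193)/(0.378191) = 4.303501;  |Δ| = 0.002555
h(4.303501) = 0.000119
r₇ = 4.303501 − 0.000119·(0.002555)/(0.021985) = 4.303487;  |Δ| = 0.000014
|r₇ − r₆| = 0.000014 < 10^{-3}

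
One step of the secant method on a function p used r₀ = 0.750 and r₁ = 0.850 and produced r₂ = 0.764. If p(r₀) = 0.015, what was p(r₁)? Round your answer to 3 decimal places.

The secant line through (0.750, 0.015) and (0.850, p(r₁)) crosses zero at r₂ = 0.764.
So (0.750, 0.015), (0.850, p(r₁)), (0.764, 0) are collinear:
p(r₁) = 0.015 · (0.850 − 0.764) / (0.750 − 0.764) = 0.015 · (0.08600)/(-0.01400) = -0.09214

-0.092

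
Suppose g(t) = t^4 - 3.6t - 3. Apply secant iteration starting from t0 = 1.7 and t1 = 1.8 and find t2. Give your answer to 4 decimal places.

1.7430

g(1.7) = -0.767900, g(1.8) = 1.017600
t2 = 1.800000 − 1.017600·(1.800000 − 1.700000) / (1.017600 − (-0.767900)) = 1.800000 − (0.101760)/(1.785500) = 1.743008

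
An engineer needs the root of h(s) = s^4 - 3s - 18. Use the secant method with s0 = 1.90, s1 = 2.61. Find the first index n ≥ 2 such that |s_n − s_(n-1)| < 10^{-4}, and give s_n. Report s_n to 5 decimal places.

n = 6, s_n = 2.22904

h(1.90) = -10.6679000, h(2.61) = 20.5747064
s2 = 2.6100000 − 20.5747064·(0.7100000)/(31.2426064) = 2.1424320;  |Δ| = 0.4675680
h(2.1424320) = -3.3590578
s3 = 2.1424320 − (-3.3590578)·(-0.4675680)/(-23.9337642) = 2.2080543;  |Δ| = 0.0656223
h(2.2080543) = -0.8536253
s4 = 2.2080543 − (-0.8536253)·(0.0656223)/(2.5054325) = 2.2304125;  |Δ| = 0.0223581
h(2.2304125) = 0.0567979
s5 = 2.2304125 − 0.0567979·(0.0223581)/(0.9104232) = 2.2290176;  |Δ| = 0.0013948
h(2.2290176) = -0.0008666
s6 = 2.2290176 − (-0.0008666)·(-0.0013948)/(-0.0576645) = 2.2290386;  |Δ| = 0.0000210
|s6 − s5| = 0.0000210 < 10^{-4}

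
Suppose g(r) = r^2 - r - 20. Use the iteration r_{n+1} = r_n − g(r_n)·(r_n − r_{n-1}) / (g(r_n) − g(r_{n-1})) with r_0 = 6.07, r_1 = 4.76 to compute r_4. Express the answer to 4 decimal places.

g(6.07) = 10.774900, g(4.76) = -2.102400
r_2 = 4.760000 − (-2.102400)·(4.760000 − 6.070000) / (-2.102400 − 10.774900) = 4.760000 − (2.754144)/(-12.877300) = 4.973876
g(4.973876) = -0.234435
r_3 = 4.973876 − (-0.234435)·(4.973876 − 4.760000) / (-0.234435 − (-2.102400)) = 4.973876 − (-0.050140)/(1.867965) = 5.000718
g(5.000718) = 0.006461
r_4 = 5.000718 − 0.006461·(5.000718 − 4.973876) / (0.006461 − (-0.234435)) = 5.000718 − (0.000173)/(0.240896) = 4.999998

5.0000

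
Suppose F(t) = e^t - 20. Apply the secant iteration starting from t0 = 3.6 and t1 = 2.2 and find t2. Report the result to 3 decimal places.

2.757

F(3.6) = 16.59823, F(2.2) = -10.97499
t2 = 2.20000 − (-10.97499)·(2.20000 − 3.60000) / (-10.97499 − 16.59823) = 2.20000 − (15.36498)/(-27.57322) = 2.75724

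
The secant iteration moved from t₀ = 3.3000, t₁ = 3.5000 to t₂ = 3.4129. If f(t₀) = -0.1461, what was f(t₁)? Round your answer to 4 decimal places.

0.1127

The secant line through (3.3000, -0.1461) and (3.5000, f(t₁)) crosses zero at t₂ = 3.4129.
So (3.3000, -0.1461), (3.5000, f(t₁)), (3.4129, 0) are collinear:
f(t₁) = -0.1461 · (3.5000 − 3.4129) / (3.3000 − 3.4129) = -0.1461 · (0.087100)/(-0.112900) = 0.112713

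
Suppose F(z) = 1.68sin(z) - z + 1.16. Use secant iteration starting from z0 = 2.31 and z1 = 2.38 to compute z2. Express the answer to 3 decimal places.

2.352

F(2.31) = 0.09153, F(2.38) = -0.06067
z2 = 2.38000 − (-0.06067)·(2.38000 − 2.31000) / (-0.06067 − 0.09153) = 2.38000 − (-0.00425)/(-0.15220) = 2.35210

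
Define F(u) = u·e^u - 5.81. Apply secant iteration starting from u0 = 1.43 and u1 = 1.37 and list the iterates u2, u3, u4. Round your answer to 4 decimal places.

1.4130, 1.4135, 1.4135

F(1.43) = 0.165540, F(1.37) = -0.418570
u2 = 1.370000 − (-0.418570)·(1.370000 − 1.430000) / (-0.418570 − 0.165540) = 1.370000 − (0.025114)/(-0.584109) = 1.412996
F(1.412996) = -0.005069
u3 = 1.412996 − (-0.005069)·(1.412996 − 1.370000) / (-0.005069 − (-0.418570)) = 1.412996 − (-0.000218)/(0.413500) = 1.413523
F(1.413523) = 0.000158
u4 = 1.413523 − 0.000158·(1.413523 − 1.412996) / (0.000158 − (-0.005069)) = 1.413523 − (0.000000)/(0.005227) = 1.413507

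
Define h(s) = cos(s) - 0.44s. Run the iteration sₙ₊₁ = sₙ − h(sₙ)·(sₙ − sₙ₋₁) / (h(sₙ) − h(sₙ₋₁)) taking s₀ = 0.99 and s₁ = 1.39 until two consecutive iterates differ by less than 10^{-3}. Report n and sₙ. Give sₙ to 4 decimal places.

n = 4, sₙ = 1.0771

h(0.99) = 0.113090, h(1.39) = -0.431787
s₂ = 1.390000 − (-0.431787)·(0.400000)/(-0.544877) = 1.073020;  |Δ| = 0.316980
h(1.073020) = 0.005343
s₃ = 1.073020 − 0.005343·(-0.316980)/(0.437130) = 1.076895;  |Δ| = 0.003875
h(1.076895) = 0.000230
s₄ = 1.076895 − 0.000230·(0.003875)/(-0.005113) = 1.077070;  |Δ| = 0.000175
|s₄ − s₃| = 0.000175 < 10^{-3}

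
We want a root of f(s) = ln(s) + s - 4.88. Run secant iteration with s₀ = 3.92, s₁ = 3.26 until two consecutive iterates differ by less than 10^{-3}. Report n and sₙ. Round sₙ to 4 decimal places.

n = 4, sₙ = 3.5993

f(3.92) = 0.406092, f(3.26) = -0.438273
s₂ = 3.260000 − (-0.438273)·(-0.660000)/(-0.844364) = 3.602577;  |Δ| = 0.342577
f(3.602577) = 0.004227
s₃ = 3.602577 − 0.004227·(0.342577)/(0.442500) = 3.599305;  |Δ| = 0.003272
f(3.599305) = 0.000046
s₄ = 3.599305 − 0.000046·(-0.003272)/(-0.004181) = 3.599269;  |Δ| = 0.000036
|s₄ − s₃| = 0.000036 < 10^{-3}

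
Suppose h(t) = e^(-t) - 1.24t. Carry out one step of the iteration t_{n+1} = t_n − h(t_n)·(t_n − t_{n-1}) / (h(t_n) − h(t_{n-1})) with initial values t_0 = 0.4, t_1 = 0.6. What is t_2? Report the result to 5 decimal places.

h(0.4) = 0.1743200, h(0.6) = -0.1951884
t_2 = 0.6000000 − (-0.1951884)·(0.6000000 − 0.4000000) / (-0.1951884 − 0.1743200) = 0.6000000 − (-0.0390377)/(-0.3695084) = 0.4943524

0.49435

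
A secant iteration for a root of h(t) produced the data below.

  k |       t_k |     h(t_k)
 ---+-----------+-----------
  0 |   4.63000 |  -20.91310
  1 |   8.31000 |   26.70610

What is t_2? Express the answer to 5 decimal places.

6.24616

t_2 = 8.31000 − 26.70610·(8.31000 − 4.63000) / (26.70610 − (-20.91310))
   = 8.31000 − (98.2784480)/(47.6192000) = 6.2461592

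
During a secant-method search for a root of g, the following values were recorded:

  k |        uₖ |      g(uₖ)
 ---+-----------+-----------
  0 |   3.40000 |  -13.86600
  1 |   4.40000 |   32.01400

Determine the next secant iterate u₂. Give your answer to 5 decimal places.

u₂ = 4.40000 − 32.01400·(4.40000 − 3.40000) / (32.01400 − (-13.86600))
   = 4.40000 − (32.0140000)/(45.8800000) = 3.7022232

3.70222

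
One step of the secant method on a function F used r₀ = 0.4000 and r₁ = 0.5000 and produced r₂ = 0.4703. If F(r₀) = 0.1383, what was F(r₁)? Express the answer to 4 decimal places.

The secant line through (0.4000, 0.1383) and (0.5000, F(r₁)) crosses zero at r₂ = 0.4703.
So (0.4000, 0.1383), (0.5000, F(r₁)), (0.4703, 0) are collinear:
F(r₁) = 0.1383 · (0.5000 − 0.4703) / (0.4000 − 0.4703) = 0.1383 · (0.029700)/(-0.070300) = -0.058428

-0.0584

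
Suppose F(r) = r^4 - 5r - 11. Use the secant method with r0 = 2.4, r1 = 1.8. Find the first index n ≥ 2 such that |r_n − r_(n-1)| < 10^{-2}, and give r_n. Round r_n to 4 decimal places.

n = 5, r_n = 2.1609

F(2.4) = 10.177600, F(1.8) = -9.502400
r2 = 1.800000 − (-9.502400)·(-0.600000)/(-19.680000) = 2.089707;  |Δ| = 0.289707
F(2.089707) = -2.378925
r3 = 2.089707 − (-2.378925)·(0.289707)/(7.123475) = 2.186457;  |Δ| = 0.096749
F(2.186457) = 0.921785
r4 = 2.186457 − 0.921785·(0.096749)/(3.300710) = 2.159438;  |Δ| = 0.027019
F(2.159438) = -0.052026
r5 = 2.159438 − (-0.052026)·(-0.027019)/(-0.973811) = 2.160881;  |Δ| = 0.001443
|r5 − r4| = 0.001443 < 10^{-2}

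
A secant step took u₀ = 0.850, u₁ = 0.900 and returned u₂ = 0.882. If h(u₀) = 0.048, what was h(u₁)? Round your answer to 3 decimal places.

The secant line through (0.850, 0.048) and (0.900, h(u₁)) crosses zero at u₂ = 0.882.
So (0.850, 0.048), (0.900, h(u₁)), (0.882, 0) are collinear:
h(u₁) = 0.048 · (0.900 − 0.882) / (0.850 − 0.882) = 0.048 · (0.01800)/(-0.03200) = -0.02700

-0.027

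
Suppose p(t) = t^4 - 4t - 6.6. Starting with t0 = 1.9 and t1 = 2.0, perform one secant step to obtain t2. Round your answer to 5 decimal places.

p(1.9) = -1.1679000, p(2.0) = 1.4000000
t2 = 2.0000000 − 1.4000000·(2.0000000 − 1.9000000) / (1.4000000 − (-1.1679000)) = 2.0000000 − (0.1400000)/(2.5679000) = 1.9454807

1.94548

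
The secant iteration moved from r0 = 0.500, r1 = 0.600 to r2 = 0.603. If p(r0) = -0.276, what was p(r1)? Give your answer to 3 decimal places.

-0.008

The secant line through (0.500, -0.276) and (0.600, p(r1)) crosses zero at r2 = 0.603.
So (0.500, -0.276), (0.600, p(r1)), (0.603, 0) are collinear:
p(r1) = -0.276 · (0.600 − 0.603) / (0.500 − 0.603) = -0.276 · (-0.00300)/(-0.10300) = -0.00804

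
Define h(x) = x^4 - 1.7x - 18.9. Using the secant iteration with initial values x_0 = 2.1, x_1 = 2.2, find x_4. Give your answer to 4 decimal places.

2.1805

h(2.1) = -3.021900, h(2.2) = 0.785600
x_2 = 2.200000 − 0.785600·(2.200000 − 2.100000) / (0.785600 − (-3.021900)) = 2.200000 − (0.078560)/(3.807500) = 2.179367
h(2.179367) = -0.045837
x_3 = 2.179367 − (-0.045837)·(2.179367 − 2.200000) / (-0.045837 − 0.785600) = 2.179367 − (0.000946)/(-0.831437) = 2.180505
h(2.180505) = -0.000636
x_4 = 2.180505 − (-0.000636)·(2.180505 − 2.179367) / (-0.000636 − (-0.045837)) = 2.180505 − (-0.000001)/(0.045201) = 2.180521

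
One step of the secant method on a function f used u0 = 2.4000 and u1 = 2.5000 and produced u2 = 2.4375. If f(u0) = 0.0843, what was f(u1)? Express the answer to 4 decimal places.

The secant line through (2.4000, 0.0843) and (2.5000, f(u1)) crosses zero at u2 = 2.4375.
So (2.4000, 0.0843), (2.5000, f(u1)), (2.4375, 0) are collinear:
f(u1) = 0.0843 · (2.5000 − 2.4375) / (2.4000 − 2.4375) = 0.0843 · (0.062500)/(-0.037500) = -0.140500

-0.1405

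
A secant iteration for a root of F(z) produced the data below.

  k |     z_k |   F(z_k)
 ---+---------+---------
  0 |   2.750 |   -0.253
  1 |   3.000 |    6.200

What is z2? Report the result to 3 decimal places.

2.760

z2 = 3.000 − 6.200·(3.000 − 2.750) / (6.200 − (-0.253))
   = 3.000 − (1.55000)/(6.45300) = 2.75980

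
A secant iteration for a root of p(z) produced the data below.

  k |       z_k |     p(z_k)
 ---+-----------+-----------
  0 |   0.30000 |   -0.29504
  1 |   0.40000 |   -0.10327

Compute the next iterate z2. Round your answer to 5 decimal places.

z2 = 0.40000 − (-0.10327)·(0.40000 − 0.30000) / (-0.10327 − (-0.29504))
   = 0.40000 − (-0.0103270)/(0.1917700) = 0.4538510

0.45385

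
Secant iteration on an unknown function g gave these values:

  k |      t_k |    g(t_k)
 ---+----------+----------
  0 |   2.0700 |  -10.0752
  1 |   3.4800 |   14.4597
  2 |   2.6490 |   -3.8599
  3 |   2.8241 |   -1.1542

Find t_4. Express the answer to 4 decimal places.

t_4 = 2.8241 − (-1.1542)·(2.8241 − 2.6490) / (-1.1542 − (-3.8599))
   = 2.8241 − (-0.202100)/(2.705700) = 2.898794

2.8988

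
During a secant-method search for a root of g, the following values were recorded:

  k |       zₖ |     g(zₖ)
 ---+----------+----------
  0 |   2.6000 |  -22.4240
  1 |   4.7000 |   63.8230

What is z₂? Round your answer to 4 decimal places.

z₂ = 4.7000 − 63.8230·(4.7000 − 2.6000) / (63.8230 − (-22.4240))
   = 4.7000 − (134.028300)/(86.247000) = 3.145995

3.1460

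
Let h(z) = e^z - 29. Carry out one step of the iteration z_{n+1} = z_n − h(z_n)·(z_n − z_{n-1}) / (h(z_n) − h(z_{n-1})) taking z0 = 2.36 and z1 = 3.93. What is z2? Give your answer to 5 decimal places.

3.07689

h(2.36) = -18.4090485, h(3.93) = 21.9069777
z2 = 3.9300000 − 21.9069777·(3.9300000 − 2.3600000) / (21.9069777 − (-18.4090485)) = 3.9300000 − (34.3939549)/(40.3160262) = 3.0768912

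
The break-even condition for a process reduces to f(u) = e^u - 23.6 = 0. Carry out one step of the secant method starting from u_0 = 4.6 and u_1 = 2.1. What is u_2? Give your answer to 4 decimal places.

2.5225

f(4.6) = 75.884316, f(2.1) = -15.433830
u_2 = 2.100000 − (-15.433830)·(2.100000 − 4.600000) / (-15.433830 − 75.884316) = 2.100000 − (38.584575)/(-91.318146) = 2.522529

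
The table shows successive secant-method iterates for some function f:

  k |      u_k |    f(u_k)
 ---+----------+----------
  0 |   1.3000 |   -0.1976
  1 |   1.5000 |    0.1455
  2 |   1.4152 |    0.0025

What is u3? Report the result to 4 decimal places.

u3 = 1.4152 − 0.0025·(1.4152 − 1.5000) / (0.0025 − 0.1455)
   = 1.4152 − (-0.000212)/(-0.143000) = 1.413717

1.4137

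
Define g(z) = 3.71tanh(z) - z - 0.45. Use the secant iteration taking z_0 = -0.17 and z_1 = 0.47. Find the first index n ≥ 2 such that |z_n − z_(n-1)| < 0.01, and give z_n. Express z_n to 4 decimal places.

g(-0.17) = -0.904694, g(0.47) = 0.705719
z_2 = 0.470000 − 0.705719·(0.640000)/(1.610413) = 0.189538;  |Δ| = 0.280462
g(0.189538) = 0.055345
z_3 = 0.189538 − 0.055345·(-0.280462)/(-0.650374) = 0.165671;  |Δ| = 0.023867
g(0.165671) = -0.006594
z_4 = 0.165671 − (-0.006594)·(-0.023867)/(-0.061940) = 0.168212;  |Δ| = 0.002541
|z_4 − z_3| = 0.002541 < 0.01

n = 4, z_n = 0.1682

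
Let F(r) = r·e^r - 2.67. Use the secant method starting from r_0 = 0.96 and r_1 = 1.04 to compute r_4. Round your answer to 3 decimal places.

0.991

F(0.96) = -0.16277, F(1.04) = 0.27239
r_2 = 1.04000 − 0.27239·(1.04000 − 0.96000) / (0.27239 − (-0.16277)) = 1.04000 − (0.02179)/(0.43516) = 0.98992
F(0.98992) = -0.00608
r_3 = 0.98992 − (-0.00608)·(0.98992 − 1.04000) / (-0.00608 − 0.27239) = 0.98992 − (0.00030)/(-0.27847) = 0.99102
F(0.99102) = -0.00022
r_4 = 0.99102 − (-0.00022)·(0.99102 − 0.98992) / (-0.00022 − (-0.00608)) = 0.99102 − (0.00000)/(0.00586) = 0.99106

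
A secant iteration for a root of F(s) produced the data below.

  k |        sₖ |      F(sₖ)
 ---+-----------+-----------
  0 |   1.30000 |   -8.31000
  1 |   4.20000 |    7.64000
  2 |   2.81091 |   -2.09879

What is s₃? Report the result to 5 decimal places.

s₃ = 2.81091 − (-2.09879)·(2.81091 − 4.20000) / (-2.09879 − 7.64000)
   = 2.81091 − (2.9154082)/(-9.7387900) = 3.1102704

3.11027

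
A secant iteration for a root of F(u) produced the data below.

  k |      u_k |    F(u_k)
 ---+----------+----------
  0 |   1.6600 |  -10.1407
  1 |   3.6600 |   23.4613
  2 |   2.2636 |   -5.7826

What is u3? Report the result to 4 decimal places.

2.5397

u3 = 2.2636 − (-5.7826)·(2.2636 − 3.6600) / (-5.7826 − 23.4613)
   = 2.2636 − (8.074823)/(-29.243900) = 2.539720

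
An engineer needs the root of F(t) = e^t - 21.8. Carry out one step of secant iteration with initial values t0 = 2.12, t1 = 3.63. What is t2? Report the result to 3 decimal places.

F(2.12) = -13.46886, F(3.63) = 15.91282
t2 = 3.63000 − 15.91282·(3.63000 − 2.12000) / (15.91282 − (-13.46886)) = 3.63000 − (24.02835)/(29.38168) = 2.81220

2.812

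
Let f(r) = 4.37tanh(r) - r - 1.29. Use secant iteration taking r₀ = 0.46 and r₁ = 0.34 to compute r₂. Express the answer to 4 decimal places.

0.4127

f(0.46) = 0.129468, f(0.34) = -0.198924
r₂ = 0.340000 − (-0.198924)·(0.340000 − 0.460000) / (-0.198924 − 0.129468) = 0.340000 − (0.023871)/(-0.328392) = 0.412690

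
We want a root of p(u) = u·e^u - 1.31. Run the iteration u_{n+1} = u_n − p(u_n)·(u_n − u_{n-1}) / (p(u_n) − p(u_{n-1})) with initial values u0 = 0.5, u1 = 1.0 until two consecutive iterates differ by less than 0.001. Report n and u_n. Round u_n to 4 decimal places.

p(0.5) = -0.485639, p(1.0) = 1.408282
u2 = 1.000000 − 1.408282·(0.500000)/(1.893921) = 0.628210;  |Δ| = 0.371790
p(0.628210) = -0.132576
u3 = 0.628210 − (-0.132576)·(-0.371790)/(-1.540857) = 0.660199;  |Δ| = 0.031989
p(0.660199) = -0.032398
u4 = 0.660199 − (-0.032398)·(0.031989)/(0.100178) = 0.670544;  |Δ| = 0.010345
p(0.670544) = 0.001116
u5 = 0.670544 − 0.001116·(0.010345)/(0.033514) = 0.670200;  |Δ| = 0.000345
|u5 − u4| = 0.000345 < 0.001

n = 5, u_n = 0.6702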